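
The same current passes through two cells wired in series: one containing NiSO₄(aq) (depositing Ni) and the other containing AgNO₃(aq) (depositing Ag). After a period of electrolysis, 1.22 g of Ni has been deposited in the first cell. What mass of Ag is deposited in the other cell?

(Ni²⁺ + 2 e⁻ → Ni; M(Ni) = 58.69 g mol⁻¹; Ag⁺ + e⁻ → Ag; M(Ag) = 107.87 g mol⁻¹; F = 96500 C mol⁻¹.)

4.48 g

n(Ni) = 1.22 / 58.69 = 0.02079 mol.
Since Ni²⁺ + 2 e⁻ → Ni, n(e⁻) passed = 2 × 0.02079 = 0.04157 mol.
Cells in series carry the same charge, so the same 0.04157 mol of electrons passes through cell 2.
Ag⁺ + e⁻ → Ag, so n(Ag) = 0.04157 / 1 = 0.04157 mol.
m(Ag) = 0.04157 × 107.87 = 4.48 g.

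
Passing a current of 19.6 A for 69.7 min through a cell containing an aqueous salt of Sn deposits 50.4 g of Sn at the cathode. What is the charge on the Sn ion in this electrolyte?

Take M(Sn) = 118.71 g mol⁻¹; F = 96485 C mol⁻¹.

+2

Q = I·t = 19.60 A × 4182.0 s = 81970 C, so n(e⁻) = 81970/96485 = 0.8495 mol.
n(Sn) deposited = 50.4 / 118.71 = 0.4246 mol.
Electrons per atom = n(e⁻)/n(Sn) = 0.8495 / 0.4246 = 2.00 ≈ 2, so the ion is Sn²⁺.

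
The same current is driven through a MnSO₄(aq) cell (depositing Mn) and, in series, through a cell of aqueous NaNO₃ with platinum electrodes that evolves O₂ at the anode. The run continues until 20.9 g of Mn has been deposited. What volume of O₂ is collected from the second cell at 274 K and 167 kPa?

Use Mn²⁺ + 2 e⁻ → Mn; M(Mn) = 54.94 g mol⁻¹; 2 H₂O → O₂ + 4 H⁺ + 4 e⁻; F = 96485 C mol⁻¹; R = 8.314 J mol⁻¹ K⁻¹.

n(Mn) = 20.9 / 54.94 = 0.3804 mol, so n(e⁻) = 2 × 0.3804 = 0.7608 mol.
The cells are in series, so the same 0.7608 mol of electrons passes through the second cell.
2 H₂O → O₂ + 4 H⁺ + 4 e⁻ — 4 mol e⁻ per mol O₂, so n(O₂) = 0.7608/4 = 0.1902 mol.
V = nRT/P = (0.1902 × 8.314 × 274) / (167 × 10³) = 0.00259 m³ = 2.59 L.

2.59 L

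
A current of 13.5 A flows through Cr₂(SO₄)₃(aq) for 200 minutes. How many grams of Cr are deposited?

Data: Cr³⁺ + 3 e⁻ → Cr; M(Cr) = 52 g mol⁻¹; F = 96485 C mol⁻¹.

Q = I·t = 13.50 A × 12000 s = 162000 C.
n(e⁻) = Q/F = 162000 / 96485 = 1.679 mol.
Cr³⁺ + 3 e⁻ → Cr, so n(Cr) = n(e⁻)/3 = 0.5597 mol.
m = n·M = 0.5597 × 52 = 29.1 g.

29.1 g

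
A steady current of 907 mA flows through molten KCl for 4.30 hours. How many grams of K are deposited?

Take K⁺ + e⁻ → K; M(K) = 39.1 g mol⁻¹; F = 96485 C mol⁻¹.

5.69 g

Q = I·t = 0.9070 A × 15480 s = 14040 C.
n(e⁻) = Q/F = 14040 / 96485 = 0.1455 mol.
K⁺ + e⁻ → K, so n(K) = n(e⁻)/1 = 0.1455 mol.
m = n·M = 0.1455 × 39.1 = 5.69 g.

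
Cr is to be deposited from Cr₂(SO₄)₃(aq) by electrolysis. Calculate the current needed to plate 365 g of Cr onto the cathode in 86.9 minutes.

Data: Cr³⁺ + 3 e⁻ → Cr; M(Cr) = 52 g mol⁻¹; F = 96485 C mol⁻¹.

390 A

n(Cr) = 365 / 52 = 7.019 mol.
n(e⁻) = 3 × 7.019 = 21.06 mol.
Q = n(e⁻)·F = 21.06 × 96485 = 2032000 C.
I = Q/t = 2032000 / 5214.0 s = 390 A.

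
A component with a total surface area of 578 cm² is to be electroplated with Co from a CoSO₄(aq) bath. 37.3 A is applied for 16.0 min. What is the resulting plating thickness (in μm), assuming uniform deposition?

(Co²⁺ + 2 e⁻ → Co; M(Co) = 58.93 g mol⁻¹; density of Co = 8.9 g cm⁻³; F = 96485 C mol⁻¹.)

21.3 μm

Q = I·t = 37.30 × 960.00 = 35810 C; n(e⁻) = 0.3711 mol.
n(Co) = n(e⁻)/2 = 0.1856 mol, so m = 0.1856 × 58.93 = 10.94 g.
Volume = m/ρ = 10.94 / 8.9 = 1.229 cm³.
Thickness = V/A = 1.229 / 578 = 0.00213 cm = 21.3 μm.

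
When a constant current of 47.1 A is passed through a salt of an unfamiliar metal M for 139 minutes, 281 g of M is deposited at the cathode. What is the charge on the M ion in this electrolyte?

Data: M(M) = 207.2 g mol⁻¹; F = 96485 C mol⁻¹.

+3

Q = I·t = 47.10 A × 8340.0 s = 392800 C, so n(e⁻) = 392800/96485 = 4.071 mol.
n(M) deposited = 281 / 207.2 = 1.356 mol.
Electrons per atom = n(e⁻)/n(M) = 4.071 / 1.356 = 3.00 ≈ 3, so the ion is M³⁺.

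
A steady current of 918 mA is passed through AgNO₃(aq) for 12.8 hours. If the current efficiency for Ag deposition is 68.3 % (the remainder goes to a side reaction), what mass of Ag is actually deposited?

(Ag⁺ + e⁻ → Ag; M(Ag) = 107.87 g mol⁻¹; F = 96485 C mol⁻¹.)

32.3 g

Q = I·t = 0.9180 × 46080 = 42300 C.
n(e⁻) = 42300/96485 = 0.4384 mol; theoretically n(Ag) = 0.4384/1 = 0.4384 mol, m_theo = 47.29 g.
At 68.3 % efficiency, m_actual = 0.683 × 47.29 = 32.3 g.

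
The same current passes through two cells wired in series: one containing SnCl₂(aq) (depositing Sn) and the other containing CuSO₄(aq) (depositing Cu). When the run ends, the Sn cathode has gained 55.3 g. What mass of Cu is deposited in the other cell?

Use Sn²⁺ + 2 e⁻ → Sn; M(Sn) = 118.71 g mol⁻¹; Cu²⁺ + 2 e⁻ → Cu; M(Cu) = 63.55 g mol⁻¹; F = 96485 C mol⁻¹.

n(Sn) = 55.3 / 118.71 = 0.4658 mol.
Since Sn²⁺ + 2 e⁻ → Sn, n(e⁻) passed = 2 × 0.4658 = 0.9317 mol.
Cells in series carry the same charge, so the same 0.9317 mol of electrons passes through cell 2.
Cu²⁺ + 2 e⁻ → Cu, so n(Cu) = 0.9317 / 2 = 0.4658 mol.
m(Cu) = 0.4658 × 63.55 = 29.6 g.

29.6 g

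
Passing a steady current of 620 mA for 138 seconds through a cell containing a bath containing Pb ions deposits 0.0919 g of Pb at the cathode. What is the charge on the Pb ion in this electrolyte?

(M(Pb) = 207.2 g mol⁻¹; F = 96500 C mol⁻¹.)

Q = I·t = 0.6200 A × 138.00 s = 85.56 C, so n(e⁻) = 85.56/96500 = 0.0008866 mol.
n(Pb) deposited = 0.0919 / 207.2 = 0.0004435 mol.
Electrons per atom = n(e⁻)/n(Pb) = 0.0008866 / 0.0004435 = 2.00 ≈ 2, so the ion is Pb²⁺.

+2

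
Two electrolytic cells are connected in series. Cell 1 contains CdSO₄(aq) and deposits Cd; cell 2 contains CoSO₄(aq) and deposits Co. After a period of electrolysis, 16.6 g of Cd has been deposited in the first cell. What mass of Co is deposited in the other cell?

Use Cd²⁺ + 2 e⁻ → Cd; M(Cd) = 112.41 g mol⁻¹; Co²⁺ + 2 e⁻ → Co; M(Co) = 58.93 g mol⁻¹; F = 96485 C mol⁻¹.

n(Cd) = 16.6 / 112.41 = 0.1477 mol.
Since Cd²⁺ + 2 e⁻ → Cd, n(e⁻) passed = 2 × 0.1477 = 0.2953 mol.
Cells in series carry the same charge, so the same 0.2953 mol of electrons passes through cell 2.
Co²⁺ + 2 e⁻ → Co, so n(Co) = 0.2953 / 2 = 0.1477 mol.
m(Co) = 0.1477 × 58.93 = 8.70 g.

8.70 g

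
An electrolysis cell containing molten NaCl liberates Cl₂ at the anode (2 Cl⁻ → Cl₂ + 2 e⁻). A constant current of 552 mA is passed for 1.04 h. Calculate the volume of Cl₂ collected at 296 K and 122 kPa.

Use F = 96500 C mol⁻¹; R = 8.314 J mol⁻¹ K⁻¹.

0.216 L

Q = I·t = 0.5520 A × 3744.0 s = 2067 C.
n(e⁻) = Q/F = 2067 / 96500 = 0.02142 mol.
2 electrons are transferred per Cl₂ molecule, so n(Cl₂) = 0.02142 / 2 = 0.01071 mol.
V = nRT/P = (0.01071 × 8.314 × 296) / (122 × 10³ Pa) = 2.16 × 10⁻⁴ m³ = 0.216 L.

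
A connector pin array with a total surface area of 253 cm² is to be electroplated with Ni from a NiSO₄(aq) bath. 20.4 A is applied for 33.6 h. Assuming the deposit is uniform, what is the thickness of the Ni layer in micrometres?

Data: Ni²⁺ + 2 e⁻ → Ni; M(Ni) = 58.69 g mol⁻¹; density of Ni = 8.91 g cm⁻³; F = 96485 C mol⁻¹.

Q = I·t = 20.40 × 120960 = 2468000 C; n(e⁻) = 25.57 mol.
n(Ni) = n(e⁻)/2 = 12.79 mol, so m = 12.79 × 58.69 = 750.5 g.
Volume = m/ρ = 750.5 / 8.91 = 84.23 cm³.
Thickness = V/A = 84.23 / 253 = 0.333 cm = 3330 μm.

3330 μm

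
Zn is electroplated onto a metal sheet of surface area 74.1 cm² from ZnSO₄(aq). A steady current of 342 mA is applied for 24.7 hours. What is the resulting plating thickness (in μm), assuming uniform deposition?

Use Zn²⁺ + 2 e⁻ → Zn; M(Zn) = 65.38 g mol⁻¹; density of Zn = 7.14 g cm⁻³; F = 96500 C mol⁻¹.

195 μm

Q = I·t = 0.3420 × 88920 = 30410 C; n(e⁻) = 0.3151 mol.
n(Zn) = n(e⁻)/2 = 0.1576 mol, so m = 0.1576 × 65.38 = 10.30 g.
Volume = m/ρ = 10.30 / 7.14 = 1.443 cm³.
Thickness = V/A = 1.443 / 74.1 = 0.0195 cm = 195 μm.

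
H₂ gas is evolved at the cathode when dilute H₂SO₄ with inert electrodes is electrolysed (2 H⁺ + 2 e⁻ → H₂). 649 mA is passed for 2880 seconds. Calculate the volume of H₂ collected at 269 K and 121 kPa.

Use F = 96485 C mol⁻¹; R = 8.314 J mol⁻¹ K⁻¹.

Q = I·t = 0.6490 A × 2880.0 s = 1869 C.
n(e⁻) = Q/F = 1869 / 96485 = 0.01937 mol.
2 electrons are transferred per H₂ molecule, so n(H₂) = 0.01937 / 2 = 0.009686 mol.
V = nRT/P = (0.009686 × 8.314 × 269) / (121 × 10³ Pa) = 1.79 × 10⁻⁴ m³ = 0.179 L.

0.179 L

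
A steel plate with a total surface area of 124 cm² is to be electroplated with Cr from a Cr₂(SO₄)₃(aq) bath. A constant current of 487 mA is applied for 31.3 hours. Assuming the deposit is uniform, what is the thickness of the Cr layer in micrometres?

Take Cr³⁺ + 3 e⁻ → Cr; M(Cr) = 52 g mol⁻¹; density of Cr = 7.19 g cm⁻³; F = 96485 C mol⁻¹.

Q = I·t = 0.4870 × 112680 = 54880 C; n(e⁻) = 0.5687 mol.
n(Cr) = n(e⁻)/3 = 0.1896 mol, so m = 0.1896 × 52 = 9.858 g.
Volume = m/ρ = 9.858 / 7.19 = 1.371 cm³.
Thickness = V/A = 1.371 / 124 = 0.0111 cm = 111 μm.

111 μm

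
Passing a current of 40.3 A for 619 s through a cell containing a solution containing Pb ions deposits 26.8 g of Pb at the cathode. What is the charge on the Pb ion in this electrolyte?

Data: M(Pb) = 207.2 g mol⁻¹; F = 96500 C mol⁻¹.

+2

Q = I·t = 40.30 A × 619.00 s = 24950 C, so n(e⁻) = 24950/96500 = 0.2585 mol.
n(Pb) deposited = 26.8 / 207.2 = 0.1293 mol.
Electrons per atom = n(e⁻)/n(Pb) = 0.2585 / 0.1293 = 2.00 ≈ 2, so the ion is Pb²⁺.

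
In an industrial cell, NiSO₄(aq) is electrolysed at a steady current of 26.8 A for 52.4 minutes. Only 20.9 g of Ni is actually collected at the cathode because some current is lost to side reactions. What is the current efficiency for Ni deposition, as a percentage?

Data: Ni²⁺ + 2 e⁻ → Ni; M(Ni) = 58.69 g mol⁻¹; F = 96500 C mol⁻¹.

Q = I·t = 26.80 × 3144.0 = 84260 C; n(e⁻) = 84260/96500 = 0.8732 mol.
Theoretical n(Ni) = n(e⁻)/2 = 0.4366 mol, i.e. m_theo = 0.4366 × 58.69 = 25.62 g.
Efficiency = m_actual / m_theo = 20.9 / 25.62 = 81.6 %.

81.6 %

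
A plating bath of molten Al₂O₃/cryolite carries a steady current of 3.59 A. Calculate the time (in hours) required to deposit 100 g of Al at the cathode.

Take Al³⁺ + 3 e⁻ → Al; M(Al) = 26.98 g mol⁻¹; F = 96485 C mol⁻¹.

83.0 h

n(Al) = m/M = 100 / 26.98 = 3.706 mol.
Each Al atom requires 3 electrons, so n(e⁻) = 3 × 3.706 = 11.12 mol.
Q = n(e⁻)·F = 11.12 × 96485 = 1073000 C.
t = Q/I = 1073000 / 3.590 A = 298800 s = 83.0 h.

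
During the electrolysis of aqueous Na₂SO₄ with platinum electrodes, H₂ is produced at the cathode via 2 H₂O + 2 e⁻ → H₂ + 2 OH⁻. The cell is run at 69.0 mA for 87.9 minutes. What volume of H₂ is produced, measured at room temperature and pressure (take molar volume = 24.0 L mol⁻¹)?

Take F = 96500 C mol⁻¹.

Q = I·t = 0.06900 A × 5274.0 s = 363.9 C.
n(e⁻) = Q/F = 363.9 / 96500 = 0.003771 mol.
2 electrons are transferred per H₂ molecule, so n(H₂) = 0.003771 / 2 = 0.001886 mol.
V = n × V_m = 0.001886 × 24.0 = 0.0453 L.

0.0453 L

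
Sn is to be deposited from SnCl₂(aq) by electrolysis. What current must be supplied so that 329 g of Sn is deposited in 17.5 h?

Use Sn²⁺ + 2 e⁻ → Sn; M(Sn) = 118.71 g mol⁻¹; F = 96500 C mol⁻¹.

8.49 A

n(Sn) = 329 / 118.71 = 2.771 mol.
n(e⁻) = 2 × 2.771 = 5.543 mol.
Q = n(e⁻)·F = 5.543 × 96500 = 534900 C.
I = Q/t = 534900 / 63000 s = 8.49 A.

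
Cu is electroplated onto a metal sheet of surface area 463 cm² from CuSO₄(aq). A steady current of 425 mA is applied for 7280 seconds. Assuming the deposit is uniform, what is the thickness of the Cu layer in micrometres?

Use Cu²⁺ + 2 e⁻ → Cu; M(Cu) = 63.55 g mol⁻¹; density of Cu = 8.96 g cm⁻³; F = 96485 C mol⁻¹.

2.46 μm

Q = I·t = 0.4250 × 7280.0 = 3094 C; n(e⁻) = 0.03207 mol.
n(Cu) = n(e⁻)/2 = 0.01603 mol, so m = 0.01603 × 63.55 = 1.019 g.
Volume = m/ρ = 1.019 / 8.96 = 0.1137 cm³.
Thickness = V/A = 0.1137 / 463 = 2.46 × 10⁻⁴ cm = 2.46 μm.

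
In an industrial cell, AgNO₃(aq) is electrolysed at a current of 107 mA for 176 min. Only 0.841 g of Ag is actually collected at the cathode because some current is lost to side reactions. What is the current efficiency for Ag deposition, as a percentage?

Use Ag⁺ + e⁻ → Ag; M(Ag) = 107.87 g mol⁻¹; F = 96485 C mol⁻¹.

Q = I·t = 0.1070 × 10560 = 1130 C; n(e⁻) = 1130/96485 = 0.01171 mol.
Theoretical n(Ag) = n(e⁻)/1 = 0.01171 mol, i.e. m_theo = 0.01171 × 107.87 = 1.263 g.
Efficiency = m_actual / m_theo = 0.841 / 1.263 = 66.6 %.

66.6 %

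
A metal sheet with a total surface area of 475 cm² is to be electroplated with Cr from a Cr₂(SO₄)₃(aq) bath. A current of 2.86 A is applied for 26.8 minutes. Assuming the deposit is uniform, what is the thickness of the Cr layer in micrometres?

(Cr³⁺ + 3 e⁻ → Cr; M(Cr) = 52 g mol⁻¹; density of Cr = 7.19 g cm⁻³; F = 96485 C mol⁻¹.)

Q = I·t = 2.860 × 1608.0 = 4599 C; n(e⁻) = 0.04766 mol.
n(Cr) = n(e⁻)/3 = 0.01589 mol, so m = 0.01589 × 52 = 0.8262 g.
Volume = m/ρ = 0.8262 / 7.19 = 0.1149 cm³.
Thickness = V/A = 0.1149 / 475 = 2.42 × 10⁻⁴ cm = 2.42 μm.

2.42 μm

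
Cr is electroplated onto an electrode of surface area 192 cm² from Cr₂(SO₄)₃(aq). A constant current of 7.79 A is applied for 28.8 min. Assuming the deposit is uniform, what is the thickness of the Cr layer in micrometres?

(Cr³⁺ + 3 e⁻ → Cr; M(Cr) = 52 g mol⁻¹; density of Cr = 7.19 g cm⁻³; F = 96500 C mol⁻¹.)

Q = I·t = 7.790 × 1728.0 = 13460 C; n(e⁻) = 0.1395 mol.
n(Cr) = n(e⁻)/3 = 0.04650 mol, so m = 0.04650 × 52 = 2.418 g.
Volume = m/ρ = 2.418 / 7.19 = 0.3363 cm³.
Thickness = V/A = 0.3363 / 192 = 0.00175 cm = 17.5 μm.

17.5 μm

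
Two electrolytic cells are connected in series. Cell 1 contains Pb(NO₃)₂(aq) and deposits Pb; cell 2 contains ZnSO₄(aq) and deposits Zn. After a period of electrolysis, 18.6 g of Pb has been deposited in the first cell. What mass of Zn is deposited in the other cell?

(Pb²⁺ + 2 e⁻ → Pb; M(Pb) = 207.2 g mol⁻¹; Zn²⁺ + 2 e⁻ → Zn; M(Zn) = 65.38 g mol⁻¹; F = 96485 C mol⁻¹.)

5.87 g

n(Pb) = 18.6 / 207.2 = 0.08977 mol.
Since Pb²⁺ + 2 e⁻ → Pb, n(e⁻) passed = 2 × 0.08977 = 0.1795 mol.
Cells in series carry the same charge, so the same 0.1795 mol of electrons passes through cell 2.
Zn²⁺ + 2 e⁻ → Zn, so n(Zn) = 0.1795 / 2 = 0.08977 mol.
m(Zn) = 0.08977 × 65.38 = 5.87 g.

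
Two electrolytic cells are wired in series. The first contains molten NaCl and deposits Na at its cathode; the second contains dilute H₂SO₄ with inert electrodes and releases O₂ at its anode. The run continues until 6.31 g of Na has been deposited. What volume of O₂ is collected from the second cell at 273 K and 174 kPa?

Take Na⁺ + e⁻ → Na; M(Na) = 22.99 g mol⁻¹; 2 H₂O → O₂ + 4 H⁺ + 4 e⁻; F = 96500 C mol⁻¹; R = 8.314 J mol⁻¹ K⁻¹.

0.895 L

n(Na) = 6.31 / 22.99 = 0.2745 mol, so n(e⁻) = 1 × 0.2745 = 0.2745 mol.
The cells are in series, so the same 0.2745 mol of electrons passes through the second cell.
2 H₂O → O₂ + 4 H⁺ + 4 e⁻ — 4 mol e⁻ per mol O₂, so n(O₂) = 0.2745/4 = 0.06862 mol.
V = nRT/P = (0.06862 × 8.314 × 273) / (174 × 10³) = 8.95 × 10⁻⁴ m³ = 0.895 L.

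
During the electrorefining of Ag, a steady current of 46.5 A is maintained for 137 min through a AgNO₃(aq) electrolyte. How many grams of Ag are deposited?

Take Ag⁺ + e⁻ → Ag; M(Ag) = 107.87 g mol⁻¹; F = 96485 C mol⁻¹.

Q = I·t = 46.50 A × 8220.0 s = 382200 C.
n(e⁻) = Q/F = 382200 / 96485 = 3.962 mol.
Ag⁺ + e⁻ → Ag, so n(Ag) = n(e⁻)/1 = 3.962 mol.
m = n·M = 3.962 × 107.87 = 427 g.

427 g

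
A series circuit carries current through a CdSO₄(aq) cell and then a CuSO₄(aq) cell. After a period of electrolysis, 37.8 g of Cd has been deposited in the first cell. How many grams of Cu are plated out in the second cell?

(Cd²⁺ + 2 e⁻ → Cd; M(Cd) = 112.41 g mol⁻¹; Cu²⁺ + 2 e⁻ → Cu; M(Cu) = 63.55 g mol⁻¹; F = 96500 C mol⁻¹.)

21.4 g

n(Cd) = 37.8 / 112.41 = 0.3363 mol.
Since Cd²⁺ + 2 e⁻ → Cd, n(e⁻) passed = 2 × 0.3363 = 0.6725 mol.
Cells in series carry the same charge, so the same 0.6725 mol of electrons passes through cell 2.
Cu²⁺ + 2 e⁻ → Cu, so n(Cu) = 0.6725 / 2 = 0.3363 mol.
m(Cu) = 0.3363 × 63.55 = 21.4 g.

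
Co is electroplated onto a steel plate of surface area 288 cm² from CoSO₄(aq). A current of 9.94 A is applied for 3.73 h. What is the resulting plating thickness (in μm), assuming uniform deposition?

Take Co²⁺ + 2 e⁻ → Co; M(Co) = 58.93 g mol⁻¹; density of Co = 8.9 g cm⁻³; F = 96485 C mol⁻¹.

Q = I·t = 9.940 × 13428 = 133500 C; n(e⁻) = 1.383 mol.
n(Co) = n(e⁻)/2 = 0.6917 mol, so m = 0.6917 × 58.93 = 40.76 g.
Volume = m/ρ = 40.76 / 8.9 = 4.580 cm³.
Thickness = V/A = 4.580 / 288 = 0.0159 cm = 159 μm.

159 μm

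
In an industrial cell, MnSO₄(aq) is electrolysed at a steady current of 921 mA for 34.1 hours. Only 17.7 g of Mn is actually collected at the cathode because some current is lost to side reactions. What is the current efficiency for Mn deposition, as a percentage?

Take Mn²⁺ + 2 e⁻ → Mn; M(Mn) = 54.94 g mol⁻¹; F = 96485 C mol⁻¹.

55.0 %

Q = I·t = 0.9210 × 122760 = 113100 C; n(e⁻) = 113100/96485 = 1.172 mol.
Theoretical n(Mn) = n(e⁻)/2 = 0.5859 mol, i.e. m_theo = 0.5859 × 54.94 = 32.19 g.
Efficiency = m_actual / m_theo = 17.7 / 32.19 = 55.0 %.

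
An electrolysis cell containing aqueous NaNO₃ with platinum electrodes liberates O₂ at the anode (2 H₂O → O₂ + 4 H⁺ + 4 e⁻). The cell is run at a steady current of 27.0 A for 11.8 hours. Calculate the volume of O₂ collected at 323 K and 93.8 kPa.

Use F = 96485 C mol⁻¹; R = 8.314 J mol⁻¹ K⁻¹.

Q = I·t = 27.00 A × 42480 s = 1147000 C.
n(e⁻) = Q/F = 1147000 / 96485 = 11.89 mol.
4 electrons are transferred per O₂ molecule, so n(O₂) = 11.89 / 4 = 2.972 mol.
V = nRT/P = (2.972 × 8.314 × 323) / (93.8 × 10³ Pa) = 0.0851 m³ = 85.1 L.

85.1 L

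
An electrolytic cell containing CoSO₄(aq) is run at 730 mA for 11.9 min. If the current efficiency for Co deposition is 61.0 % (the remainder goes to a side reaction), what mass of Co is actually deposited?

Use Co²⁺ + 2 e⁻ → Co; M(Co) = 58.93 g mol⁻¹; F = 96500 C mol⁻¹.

0.0971 g

Q = I·t = 0.7300 × 714.00 = 521.2 C.
n(e⁻) = 521.2/96500 = 0.005401 mol; theoretically n(Co) = 0.005401/2 = 0.002701 mol, m_theo = 0.1591 g.
At 61.0 % efficiency, m_actual = 0.610 × 0.1591 = 0.0971 g.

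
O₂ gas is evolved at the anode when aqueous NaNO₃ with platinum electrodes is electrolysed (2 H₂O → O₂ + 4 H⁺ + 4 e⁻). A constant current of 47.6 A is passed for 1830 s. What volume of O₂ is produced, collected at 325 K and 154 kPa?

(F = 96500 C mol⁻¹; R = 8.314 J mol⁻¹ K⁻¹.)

Q = I·t = 47.60 A × 1830.0 s = 87110 C.
n(e⁻) = Q/F = 87110 / 96500 = 0.9027 mol.
4 electrons are transferred per O₂ molecule, so n(O₂) = 0.9027 / 4 = 0.2257 mol.
V = nRT/P = (0.2257 × 8.314 × 325) / (154 × 10³ Pa) = 0.00396 m³ = 3.96 L.

3.96 L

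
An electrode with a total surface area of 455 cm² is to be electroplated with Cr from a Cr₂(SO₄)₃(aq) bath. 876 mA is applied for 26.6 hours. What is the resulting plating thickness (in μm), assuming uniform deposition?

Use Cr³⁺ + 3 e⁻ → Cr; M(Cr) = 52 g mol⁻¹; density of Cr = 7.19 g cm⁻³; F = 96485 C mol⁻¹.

Q = I·t = 0.8760 × 95760 = 83890 C; n(e⁻) = 0.8694 mol.
n(Cr) = n(e⁻)/3 = 0.2898 mol, so m = 0.2898 × 52 = 15.07 g.
Volume = m/ρ = 15.07 / 7.19 = 2.096 cm³.
Thickness = V/A = 2.096 / 455 = 0.00461 cm = 46.1 μm.

46.1 μm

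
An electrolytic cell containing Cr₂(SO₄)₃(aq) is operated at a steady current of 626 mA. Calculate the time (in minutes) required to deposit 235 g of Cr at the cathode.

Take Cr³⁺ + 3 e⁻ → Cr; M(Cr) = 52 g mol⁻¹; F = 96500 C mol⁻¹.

n(Cr) = m/M = 235 / 52 = 4.519 mol.
Each Cr atom requires 3 electrons, so n(e⁻) = 3 × 4.519 = 13.56 mol.
Q = n(e⁻)·F = 13.56 × 96500 = 1308000 C.
t = Q/I = 1308000 / 0.6260 A = 2090000 s = 34800 min.

34800 min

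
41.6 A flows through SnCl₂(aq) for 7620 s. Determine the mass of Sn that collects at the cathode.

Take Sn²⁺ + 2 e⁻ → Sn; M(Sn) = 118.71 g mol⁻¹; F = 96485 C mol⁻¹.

Q = I·t = 41.60 A × 7620.0 s = 317000 C.
n(e⁻) = Q/F = 317000 / 96485 = 3.285 mol.
Sn²⁺ + 2 e⁻ → Sn, so n(Sn) = n(e⁻)/2 = 1.643 mol.
m = n·M = 1.643 × 118.71 = 195 g.

195 g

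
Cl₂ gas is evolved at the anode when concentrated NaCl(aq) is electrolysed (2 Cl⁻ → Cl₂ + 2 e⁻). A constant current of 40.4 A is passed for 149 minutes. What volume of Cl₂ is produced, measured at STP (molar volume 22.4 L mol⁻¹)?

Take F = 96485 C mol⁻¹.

Q = I·t = 40.40 A × 8940.0 s = 361200 C.
n(e⁻) = Q/F = 361200 / 96485 = 3.743 mol.
2 electrons are transferred per Cl₂ molecule, so n(Cl₂) = 3.743 / 2 = 1.872 mol.
V = n × V_m = 1.872 × 22.4 = 41.9 L.

41.9 L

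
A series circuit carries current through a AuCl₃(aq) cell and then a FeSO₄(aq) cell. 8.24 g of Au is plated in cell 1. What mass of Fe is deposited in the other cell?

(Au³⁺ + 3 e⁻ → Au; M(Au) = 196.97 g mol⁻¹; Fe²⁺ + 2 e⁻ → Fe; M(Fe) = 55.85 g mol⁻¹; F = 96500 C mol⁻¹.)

n(Au) = 8.24 / 196.97 = 0.04183 mol.
Since Au³⁺ + 3 e⁻ → Au, n(e⁻) passed = 3 × 0.04183 = 0.1255 mol.
Cells in series carry the same charge, so the same 0.1255 mol of electrons passes through cell 2.
Fe²⁺ + 2 e⁻ → Fe, so n(Fe) = 0.1255 / 2 = 0.06275 mol.
m(Fe) = 0.06275 × 55.85 = 3.50 g.

3.50 g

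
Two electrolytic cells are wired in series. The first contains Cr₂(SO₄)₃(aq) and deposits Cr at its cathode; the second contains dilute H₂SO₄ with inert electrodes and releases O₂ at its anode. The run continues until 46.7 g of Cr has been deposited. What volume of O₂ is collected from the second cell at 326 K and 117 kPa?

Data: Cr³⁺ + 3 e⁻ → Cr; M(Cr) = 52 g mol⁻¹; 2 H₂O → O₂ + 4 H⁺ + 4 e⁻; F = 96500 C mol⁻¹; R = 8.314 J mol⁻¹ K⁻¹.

n(Cr) = 46.7 / 52 = 0.8981 mol, so n(e⁻) = 3 × 0.8981 = 2.694 mol.
The cells are in series, so the same 2.694 mol of electrons passes through the second cell.
2 H₂O → O₂ + 4 H⁺ + 4 e⁻ — 4 mol e⁻ per mol O₂, so n(O₂) = 2.694/4 = 0.6736 mol.
V = nRT/P = (0.6736 × 8.314 × 326) / (117 × 10³) = 0.0156 m³ = 15.6 L.

15.6 L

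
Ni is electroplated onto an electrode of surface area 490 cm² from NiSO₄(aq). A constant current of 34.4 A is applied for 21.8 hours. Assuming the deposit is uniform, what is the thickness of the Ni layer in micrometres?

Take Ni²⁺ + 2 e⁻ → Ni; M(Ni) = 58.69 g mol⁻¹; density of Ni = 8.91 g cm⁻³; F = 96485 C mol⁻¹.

1880 μm

Q = I·t = 34.40 × 78480 = 2700000 C; n(e⁻) = 27.98 mol.
n(Ni) = n(e⁻)/2 = 13.99 mol, so m = 13.99 × 58.69 = 821.1 g.
Volume = m/ρ = 821.1 / 8.91 = 92.15 cm³.
Thickness = V/A = 92.15 / 490 = 0.188 cm = 1880 μm.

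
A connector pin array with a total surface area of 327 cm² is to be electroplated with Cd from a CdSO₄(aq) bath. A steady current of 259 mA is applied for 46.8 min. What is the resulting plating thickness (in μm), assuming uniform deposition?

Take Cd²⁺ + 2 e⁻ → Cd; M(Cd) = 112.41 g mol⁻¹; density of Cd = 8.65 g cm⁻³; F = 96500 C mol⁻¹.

1.50 μm

Q = I·t = 0.2590 × 2808.0 = 727.3 C; n(e⁻) = 0.007536 mol.
n(Cd) = n(e⁻)/2 = 0.003768 mol, so m = 0.003768 × 112.41 = 0.4236 g.
Volume = m/ρ = 0.4236 / 8.65 = 0.04897 cm³.
Thickness = V/A = 0.04897 / 327 = 1.50 × 10⁻⁴ cm = 1.50 μm.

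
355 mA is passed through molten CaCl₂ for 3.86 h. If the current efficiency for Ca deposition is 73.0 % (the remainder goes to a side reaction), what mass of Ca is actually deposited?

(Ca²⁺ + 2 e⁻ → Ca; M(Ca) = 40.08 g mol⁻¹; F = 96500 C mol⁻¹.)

Q = I·t = 0.3550 × 13896 = 4933 C.
n(e⁻) = 4933/96500 = 0.05112 mol; theoretically n(Ca) = 0.05112/2 = 0.02556 mol, m_theo = 1.024 g.
At 73.0 % efficiency, m_actual = 0.730 × 1.024 = 0.748 g.

0.748 g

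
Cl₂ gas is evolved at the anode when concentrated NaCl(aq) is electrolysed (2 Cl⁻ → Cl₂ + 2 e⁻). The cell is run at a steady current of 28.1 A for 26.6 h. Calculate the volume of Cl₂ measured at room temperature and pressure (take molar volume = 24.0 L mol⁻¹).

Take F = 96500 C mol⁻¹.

Q = I·t = 28.10 A × 95760 s = 2691000 C.
n(e⁻) = Q/F = 2691000 / 96500 = 27.88 mol.
2 electrons are transferred per Cl₂ molecule, so n(Cl₂) = 27.88 / 2 = 13.94 mol.
V = n × V_m = 13.94 × 24.0 = 335 L.

335 L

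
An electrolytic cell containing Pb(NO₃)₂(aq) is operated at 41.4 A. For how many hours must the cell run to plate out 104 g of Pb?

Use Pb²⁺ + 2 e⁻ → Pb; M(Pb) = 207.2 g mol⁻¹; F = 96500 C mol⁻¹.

0.650 h

n(Pb) = m/M = 104 / 207.2 = 0.5019 mol.
Each Pb atom requires 2 electrons, so n(e⁻) = 2 × 0.5019 = 1.004 mol.
Q = n(e⁻)·F = 1.004 × 96500 = 96870 C.
t = Q/I = 96870 / 41.40 A = 2340 s = 0.650 h.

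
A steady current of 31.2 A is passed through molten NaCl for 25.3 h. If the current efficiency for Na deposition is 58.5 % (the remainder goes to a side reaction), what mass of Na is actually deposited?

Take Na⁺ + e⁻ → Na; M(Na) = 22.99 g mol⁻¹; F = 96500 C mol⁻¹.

396 g

Q = I·t = 31.20 × 91080 = 2842000 C.
n(e⁻) = 2842000/96500 = 29.45 mol; theoretically n(Na) = 29.45/1 = 29.45 mol, m_theo = 677.0 g.
At 58.5 % efficiency, m_actual = 0.585 × 677.0 = 396 g.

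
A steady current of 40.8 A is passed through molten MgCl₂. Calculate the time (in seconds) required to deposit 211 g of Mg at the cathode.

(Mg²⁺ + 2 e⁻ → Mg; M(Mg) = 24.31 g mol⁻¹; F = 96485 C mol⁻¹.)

n(Mg) = m/M = 211 / 24.31 = 8.680 mol.
Each Mg atom requires 2 electrons, so n(e⁻) = 2 × 8.680 = 17.36 mol.
Q = n(e⁻)·F = 17.36 × 96485 = 1675000 C.
t = Q/I = 1675000 / 40.80 A = 41050 s.

41100 s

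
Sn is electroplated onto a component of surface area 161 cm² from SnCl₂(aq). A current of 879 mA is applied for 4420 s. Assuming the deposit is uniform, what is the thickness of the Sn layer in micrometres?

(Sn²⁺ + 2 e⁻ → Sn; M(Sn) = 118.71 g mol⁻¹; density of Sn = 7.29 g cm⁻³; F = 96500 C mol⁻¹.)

20.4 μm

Q = I·t = 0.8790 × 4420.0 = 3885 C; n(e⁻) = 0.04026 mol.
n(Sn) = n(e⁻)/2 = 0.02013 mol, so m = 0.02013 × 118.71 = 2.390 g.
Volume = m/ρ = 2.390 / 7.29 = 0.3278 cm³.
Thickness = V/A = 0.3278 / 161 = 0.00204 cm = 20.4 μm.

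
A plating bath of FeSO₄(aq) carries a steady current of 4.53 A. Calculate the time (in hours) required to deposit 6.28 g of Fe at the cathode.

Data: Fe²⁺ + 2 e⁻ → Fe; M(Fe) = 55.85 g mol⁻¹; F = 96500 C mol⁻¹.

n(Fe) = m/M = 6.28 / 55.85 = 0.1124 mol.
Each Fe atom requires 2 electrons, so n(e⁻) = 2 × 0.1124 = 0.2249 mol.
Q = n(e⁻)·F = 0.2249 × 96500 = 21700 C.
t = Q/I = 21700 / 4.530 A = 4791 s = 1.33 h.

1.33 h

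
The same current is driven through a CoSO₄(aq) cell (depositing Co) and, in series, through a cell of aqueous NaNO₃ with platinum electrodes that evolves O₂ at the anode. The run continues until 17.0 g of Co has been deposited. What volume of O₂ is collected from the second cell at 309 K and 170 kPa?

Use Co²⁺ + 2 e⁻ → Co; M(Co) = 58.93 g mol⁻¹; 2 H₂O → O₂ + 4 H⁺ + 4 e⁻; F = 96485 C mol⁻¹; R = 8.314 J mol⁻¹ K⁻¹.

2.18 L

n(Co) = 17.0 / 58.93 = 0.2885 mol, so n(e⁻) = 2 × 0.2885 = 0.5770 mol.
The cells are in series, so the same 0.5770 mol of electrons passes through the second cell.
2 H₂O → O₂ + 4 H⁺ + 4 e⁻ — 4 mol e⁻ per mol O₂, so n(O₂) = 0.5770/4 = 0.1442 mol.
V = nRT/P = (0.1442 × 8.314 × 309) / (170 × 10³) = 0.00218 m³ = 2.18 L.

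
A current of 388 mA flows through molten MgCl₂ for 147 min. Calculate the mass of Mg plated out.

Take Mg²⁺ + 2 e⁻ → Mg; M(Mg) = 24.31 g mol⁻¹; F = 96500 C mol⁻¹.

Q = I·t = 0.3880 A × 8820.0 s = 3422 C.
n(e⁻) = Q/F = 3422 / 96500 = 0.03546 mol.
Mg²⁺ + 2 e⁻ → Mg, so n(Mg) = n(e⁻)/2 = 0.01773 mol.
m = n·M = 0.01773 × 24.31 = 0.431 g.

0.431 g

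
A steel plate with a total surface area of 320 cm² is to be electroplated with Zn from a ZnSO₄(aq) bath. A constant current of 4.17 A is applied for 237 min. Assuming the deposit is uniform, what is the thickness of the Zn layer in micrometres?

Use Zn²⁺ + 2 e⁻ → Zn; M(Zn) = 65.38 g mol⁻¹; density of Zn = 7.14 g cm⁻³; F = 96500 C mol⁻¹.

Q = I·t = 4.170 × 14220 = 59300 C; n(e⁻) = 0.6145 mol.
n(Zn) = n(e⁻)/2 = 0.3072 mol, so m = 0.3072 × 65.38 = 20.09 g.
Volume = m/ρ = 20.09 / 7.14 = 2.813 cm³.
Thickness = V/A = 2.813 / 320 = 0.00879 cm = 87.9 μm.

87.9 μm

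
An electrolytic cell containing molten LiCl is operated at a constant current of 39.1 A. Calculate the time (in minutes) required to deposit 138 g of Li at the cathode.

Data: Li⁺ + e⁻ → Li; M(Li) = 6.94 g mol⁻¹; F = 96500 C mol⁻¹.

818 min

n(Li) = m/M = 138 / 6.94 = 19.88 mol.
Each Li atom requires 1 electron, so n(e⁻) = 1 × 19.88 = 19.88 mol.
Q = n(e⁻)·F = 19.88 × 96500 = 1919000 C.
t = Q/I = 1919000 / 39.10 A = 49080 s = 818 min.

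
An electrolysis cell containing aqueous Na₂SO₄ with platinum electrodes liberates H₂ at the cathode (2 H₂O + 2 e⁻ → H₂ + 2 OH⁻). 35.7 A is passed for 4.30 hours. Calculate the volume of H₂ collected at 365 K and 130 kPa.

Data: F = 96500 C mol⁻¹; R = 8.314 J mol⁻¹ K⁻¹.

66.8 L

Q = I·t = 35.70 A × 15480 s = 552600 C.
n(e⁻) = Q/F = 552600 / 96500 = 5.727 mol.
2 electrons are transferred per H₂ molecule, so n(H₂) = 5.727 / 2 = 2.863 mol.
V = nRT/P = (2.863 × 8.314 × 365) / (130 × 10³ Pa) = 0.0668 m³ = 66.8 L.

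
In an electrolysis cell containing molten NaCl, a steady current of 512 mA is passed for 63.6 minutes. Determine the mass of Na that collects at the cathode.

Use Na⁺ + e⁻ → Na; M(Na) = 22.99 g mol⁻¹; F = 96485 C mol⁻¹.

0.466 g

Q = I·t = 0.5120 A × 3816.0 s = 1954 C.
n(e⁻) = Q/F = 1954 / 96485 = 0.02025 mol.
Na⁺ + e⁻ → Na, so n(Na) = n(e⁻)/1 = 0.02025 mol.
m = n·M = 0.02025 × 22.99 = 0.466 g.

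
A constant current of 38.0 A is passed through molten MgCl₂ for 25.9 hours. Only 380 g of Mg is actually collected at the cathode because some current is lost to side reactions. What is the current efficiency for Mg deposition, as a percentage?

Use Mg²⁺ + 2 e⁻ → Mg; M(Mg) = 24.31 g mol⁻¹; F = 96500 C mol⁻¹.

85.1 %

Q = I·t = 38.00 × 93240 = 3543000 C; n(e⁻) = 3543000/96500 = 36.72 mol.
Theoretical n(Mg) = n(e⁻)/2 = 18.36 mol, i.e. m_theo = 18.36 × 24.31 = 446.3 g.
Efficiency = m_actual / m_theo = 380 / 446.3 = 85.1 %.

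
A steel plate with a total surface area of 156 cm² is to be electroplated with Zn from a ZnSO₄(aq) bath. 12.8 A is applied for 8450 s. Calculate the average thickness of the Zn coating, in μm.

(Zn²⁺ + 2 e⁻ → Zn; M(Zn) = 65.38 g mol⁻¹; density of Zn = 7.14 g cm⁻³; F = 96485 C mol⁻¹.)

Q = I·t = 12.80 × 8450.0 = 108200 C; n(e⁻) = 1.121 mol.
n(Zn) = n(e⁻)/2 = 0.5605 mol, so m = 0.5605 × 65.38 = 36.65 g.
Volume = m/ρ = 36.65 / 7.14 = 5.132 cm³.
Thickness = V/A = 5.132 / 156 = 0.0329 cm = 329 μm.

329 μm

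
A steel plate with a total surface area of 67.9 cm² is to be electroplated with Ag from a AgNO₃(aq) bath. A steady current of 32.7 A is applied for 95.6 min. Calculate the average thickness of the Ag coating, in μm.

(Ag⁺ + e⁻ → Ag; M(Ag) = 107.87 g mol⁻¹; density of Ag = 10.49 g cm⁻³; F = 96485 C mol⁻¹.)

Q = I·t = 32.70 × 5736.0 = 187600 C; n(e⁻) = 1.944 mol.
n(Ag) = n(e⁻)/1 = 1.944 mol, so m = 1.944 × 107.87 = 209.7 g.
Volume = m/ρ = 209.7 / 10.49 = 19.99 cm³.
Thickness = V/A = 19.99 / 67.9 = 0.294 cm = 2940 μm.

2940 μm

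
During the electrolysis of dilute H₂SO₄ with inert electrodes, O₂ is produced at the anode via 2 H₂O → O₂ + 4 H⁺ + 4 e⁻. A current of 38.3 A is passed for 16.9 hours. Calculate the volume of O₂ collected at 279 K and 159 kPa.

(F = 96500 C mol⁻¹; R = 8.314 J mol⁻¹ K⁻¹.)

88.1 L

Q = I·t = 38.30 A × 60840 s = 2330000 C.
n(e⁻) = Q/F = 2330000 / 96500 = 24.15 mol.
4 electrons are transferred per O₂ molecule, so n(O₂) = 24.15 / 4 = 6.037 mol.
V = nRT/P = (6.037 × 8.314 × 279) / (159 × 10³ Pa) = 0.0881 m³ = 88.1 L.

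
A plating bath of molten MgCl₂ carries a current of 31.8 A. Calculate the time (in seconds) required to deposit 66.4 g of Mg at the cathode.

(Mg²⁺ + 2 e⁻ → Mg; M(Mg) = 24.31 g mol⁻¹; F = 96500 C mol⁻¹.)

16600 s

n(Mg) = m/M = 66.4 / 24.31 = 2.731 mol.
Each Mg atom requires 2 electrons, so n(e⁻) = 2 × 2.731 = 5.463 mol.
Q = n(e⁻)·F = 5.463 × 96500 = 527200 C.
t = Q/I = 527200 / 31.80 A = 16580 s.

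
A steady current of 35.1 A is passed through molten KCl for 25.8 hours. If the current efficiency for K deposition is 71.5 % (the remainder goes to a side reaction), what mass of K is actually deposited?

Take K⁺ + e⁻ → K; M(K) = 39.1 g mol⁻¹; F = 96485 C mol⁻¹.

945 g

Q = I·t = 35.10 × 92880 = 3260000 C.
n(e⁻) = 3260000/96485 = 33.79 mol; theoretically n(K) = 33.79/1 = 33.79 mol, m_theo = 1321 g.
At 71.5 % efficiency, m_actual = 0.715 × 1321 = 945 g.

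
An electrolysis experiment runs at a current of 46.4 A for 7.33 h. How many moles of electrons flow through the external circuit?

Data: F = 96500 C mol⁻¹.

12.7 mol

Q = I·t = 46.40 A × 26388 s = 1224000 C.
n(e⁻) = Q/F = 1224000 / 96500 = 12.7 mol.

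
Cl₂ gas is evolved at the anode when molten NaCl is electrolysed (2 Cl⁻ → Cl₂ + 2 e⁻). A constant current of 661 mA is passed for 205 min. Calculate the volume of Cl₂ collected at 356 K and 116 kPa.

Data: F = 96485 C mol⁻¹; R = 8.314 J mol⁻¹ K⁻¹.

1.08 L

Q = I·t = 0.6610 A × 12300 s = 8130 C.
n(e⁻) = Q/F = 8130 / 96485 = 0.08426 mol.
2 electrons are transferred per Cl₂ molecule, so n(Cl₂) = 0.08426 / 2 = 0.04213 mol.
V = nRT/P = (0.04213 × 8.314 × 356) / (116 × 10³ Pa) = 0.00108 m³ = 1.08 L.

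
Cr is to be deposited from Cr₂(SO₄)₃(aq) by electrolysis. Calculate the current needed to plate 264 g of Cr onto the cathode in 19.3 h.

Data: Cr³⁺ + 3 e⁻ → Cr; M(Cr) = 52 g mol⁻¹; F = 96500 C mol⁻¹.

n(Cr) = 264 / 52 = 5.077 mol.
n(e⁻) = 3 × 5.077 = 15.23 mol.
Q = n(e⁻)·F = 15.23 × 96500 = 1470000 C.
I = Q/t = 1470000 / 69480 s = 21.2 A.

21.2 A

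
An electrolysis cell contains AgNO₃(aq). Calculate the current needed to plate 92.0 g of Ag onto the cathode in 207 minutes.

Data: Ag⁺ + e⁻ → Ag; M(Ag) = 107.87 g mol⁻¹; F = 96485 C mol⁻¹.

6.63 A

n(Ag) = 92.0 / 107.87 = 0.8529 mol.
n(e⁻) = 1 × 0.8529 = 0.8529 mol.
Q = n(e⁻)·F = 0.8529 × 96485 = 82290 C.
I = Q/t = 82290 / 12420 s = 6.63 A.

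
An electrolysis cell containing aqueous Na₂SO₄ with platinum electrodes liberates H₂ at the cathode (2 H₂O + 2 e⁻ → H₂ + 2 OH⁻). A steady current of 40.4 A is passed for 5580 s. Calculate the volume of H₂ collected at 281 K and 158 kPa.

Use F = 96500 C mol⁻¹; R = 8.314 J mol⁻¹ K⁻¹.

17.3 L

Q = I·t = 40.40 A × 5580.0 s = 225400 C.
n(e⁻) = Q/F = 225400 / 96500 = 2.336 mol.
2 electrons are transferred per H₂ molecule, so n(H₂) = 2.336 / 2 = 1.168 mol.
V = nRT/P = (1.168 × 8.314 × 281) / (158 × 10³ Pa) = 0.0173 m³ = 17.3 L.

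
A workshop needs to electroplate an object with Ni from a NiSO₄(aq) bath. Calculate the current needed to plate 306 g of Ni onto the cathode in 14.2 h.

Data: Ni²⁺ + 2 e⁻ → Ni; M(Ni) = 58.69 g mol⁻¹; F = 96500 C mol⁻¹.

19.7 A

n(Ni) = 306 / 58.69 = 5.214 mol.
n(e⁻) = 2 × 5.214 = 10.43 mol.
Q = n(e⁻)·F = 10.43 × 96500 = 1006000 C.
I = Q/t = 1006000 / 51120 s = 19.7 A.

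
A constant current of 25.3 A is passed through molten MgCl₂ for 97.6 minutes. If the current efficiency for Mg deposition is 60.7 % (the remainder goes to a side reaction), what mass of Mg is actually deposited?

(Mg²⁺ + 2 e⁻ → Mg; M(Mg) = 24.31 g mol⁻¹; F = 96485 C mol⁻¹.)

Q = I·t = 25.30 × 5856.0 = 148200 C.
n(e⁻) = 148200/96485 = 1.536 mol; theoretically n(Mg) = 1.536/2 = 0.7678 mol, m_theo = 18.66 g.
At 60.7 % efficiency, m_actual = 0.607 × 18.66 = 11.3 g.

11.3 g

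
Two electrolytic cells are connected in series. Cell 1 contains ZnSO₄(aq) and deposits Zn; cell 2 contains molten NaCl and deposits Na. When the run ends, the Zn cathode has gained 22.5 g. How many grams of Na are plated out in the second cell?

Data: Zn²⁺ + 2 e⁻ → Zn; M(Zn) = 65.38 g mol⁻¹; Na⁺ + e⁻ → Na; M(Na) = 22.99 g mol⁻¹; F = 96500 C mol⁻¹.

15.8 g

n(Zn) = 22.5 / 65.38 = 0.3441 mol.
Since Zn²⁺ + 2 e⁻ → Zn, n(e⁻) passed = 2 × 0.3441 = 0.6883 mol.
Cells in series carry the same charge, so the same 0.6883 mol of electrons passes through cell 2.
Na⁺ + e⁻ → Na, so n(Na) = 0.6883 / 1 = 0.6883 mol.
m(Na) = 0.6883 × 22.99 = 15.8 g.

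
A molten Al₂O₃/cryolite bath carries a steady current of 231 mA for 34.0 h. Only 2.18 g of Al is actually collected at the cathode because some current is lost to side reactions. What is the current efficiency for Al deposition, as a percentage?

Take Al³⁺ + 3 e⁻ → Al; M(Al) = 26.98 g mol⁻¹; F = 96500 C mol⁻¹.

82.7 %

Q = I·t = 0.2310 × 122400 = 28270 C; n(e⁻) = 28270/96500 = 0.2930 mol.
Theoretical n(Al) = n(e⁻)/3 = 0.09767 mol, i.e. m_theo = 0.09767 × 26.98 = 2.635 g.
Efficiency = m_actual / m_theo = 2.18 / 2.635 = 82.7 %.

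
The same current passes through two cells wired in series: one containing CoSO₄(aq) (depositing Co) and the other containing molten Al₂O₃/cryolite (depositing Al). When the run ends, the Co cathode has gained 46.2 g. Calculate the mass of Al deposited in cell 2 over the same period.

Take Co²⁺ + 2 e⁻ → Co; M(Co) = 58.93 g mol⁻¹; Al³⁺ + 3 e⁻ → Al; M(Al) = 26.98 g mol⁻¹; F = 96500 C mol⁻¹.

n(Co) = 46.2 / 58.93 = 0.7840 mol.
Since Co²⁺ + 2 e⁻ → Co, n(e⁻) passed = 2 × 0.7840 = 1.568 mol.
Cells in series carry the same charge, so the same 1.568 mol of electrons passes through cell 2.
Al³⁺ + 3 e⁻ → Al, so n(Al) = 1.568 / 3 = 0.5227 mol.
m(Al) = 0.5227 × 26.98 = 14.1 g.

14.1 g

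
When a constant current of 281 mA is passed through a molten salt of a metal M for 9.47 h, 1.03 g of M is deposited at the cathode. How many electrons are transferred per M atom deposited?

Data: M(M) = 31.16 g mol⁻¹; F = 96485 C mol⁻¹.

3

Q = I·t = 0.2810 A × 34092 s = 9580 C, so n(e⁻) = 9580/96485 = 0.09929 mol.
n(M) deposited = 1.03 / 31.16 = 0.03306 mol.
Electrons per atom = n(e⁻)/n(M) = 0.09929 / 0.03306 = 3.00 ≈ 3, so the ion is M³⁺.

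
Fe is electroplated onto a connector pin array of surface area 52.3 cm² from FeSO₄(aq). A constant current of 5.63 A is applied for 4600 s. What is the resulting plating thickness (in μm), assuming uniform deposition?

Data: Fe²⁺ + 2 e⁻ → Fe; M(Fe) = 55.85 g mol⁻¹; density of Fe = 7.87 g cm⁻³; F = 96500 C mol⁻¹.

182 μm

Q = I·t = 5.630 × 4600.0 = 25900 C; n(e⁻) = 0.2684 mol.
n(Fe) = n(e⁻)/2 = 0.1342 mol, so m = 0.1342 × 55.85 = 7.494 g.
Volume = m/ρ = 7.494 / 7.87 = 0.9523 cm³.
Thickness = V/A = 0.9523 / 52.3 = 0.0182 cm = 182 μm.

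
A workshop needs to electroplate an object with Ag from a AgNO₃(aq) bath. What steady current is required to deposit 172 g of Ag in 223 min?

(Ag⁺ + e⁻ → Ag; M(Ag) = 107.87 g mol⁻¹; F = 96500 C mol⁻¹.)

n(Ag) = 172 / 107.87 = 1.595 mol.
n(e⁻) = 1 × 1.595 = 1.595 mol.
Q = n(e⁻)·F = 1.595 × 96500 = 153900 C.
I = Q/t = 153900 / 13380 s = 11.5 A.

11.5 A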